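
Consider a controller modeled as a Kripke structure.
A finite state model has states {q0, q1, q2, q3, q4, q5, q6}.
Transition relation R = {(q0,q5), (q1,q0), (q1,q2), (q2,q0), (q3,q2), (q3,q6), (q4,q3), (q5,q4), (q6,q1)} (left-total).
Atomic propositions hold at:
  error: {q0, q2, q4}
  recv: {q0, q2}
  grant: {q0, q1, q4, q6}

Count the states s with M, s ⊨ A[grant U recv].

A[grant U recv]: least fixpoint, start Z0 = Sat(recv) = {q0, q2}, add states in Sat(grant) with every successor in Z. Z1 = {q0, q1, q2}; Z2 = {q0, q1, q2, q6}; fixed.
Sat(A[grant U recv]) = {q0, q1, q2, q6}
|Sat(A[grant U recv])| = |{q0, q1, q2, q6}| = 4.

4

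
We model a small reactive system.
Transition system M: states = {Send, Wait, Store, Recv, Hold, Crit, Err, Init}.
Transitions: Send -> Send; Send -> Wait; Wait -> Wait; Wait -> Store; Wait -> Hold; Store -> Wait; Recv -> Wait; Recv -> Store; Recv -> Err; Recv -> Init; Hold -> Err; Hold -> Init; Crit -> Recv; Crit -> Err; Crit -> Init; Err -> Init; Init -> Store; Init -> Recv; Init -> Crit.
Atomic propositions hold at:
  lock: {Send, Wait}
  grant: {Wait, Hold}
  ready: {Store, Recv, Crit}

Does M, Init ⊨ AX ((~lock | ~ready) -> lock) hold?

Sat(~lock) = {Store, Recv, Hold, Crit, Err, Init}
Sat(~ready) = {Send, Wait, Hold, Err, Init}
Sat(~lock | ~ready) = {Send, Wait, Store, Recv, Hold, Crit, Err, Init}
Sat((~lock | ~ready) -> lock) = {Send, Wait}
Sat(AX ((~lock | ~ready) -> lock)) = {s : every successor in {Send, Wait}} = {Send, Store}
Init ∉ Sat(AX ((~lock | ~ready) -> lock)) = {Send, Store}, so the formula does not hold at Init.

No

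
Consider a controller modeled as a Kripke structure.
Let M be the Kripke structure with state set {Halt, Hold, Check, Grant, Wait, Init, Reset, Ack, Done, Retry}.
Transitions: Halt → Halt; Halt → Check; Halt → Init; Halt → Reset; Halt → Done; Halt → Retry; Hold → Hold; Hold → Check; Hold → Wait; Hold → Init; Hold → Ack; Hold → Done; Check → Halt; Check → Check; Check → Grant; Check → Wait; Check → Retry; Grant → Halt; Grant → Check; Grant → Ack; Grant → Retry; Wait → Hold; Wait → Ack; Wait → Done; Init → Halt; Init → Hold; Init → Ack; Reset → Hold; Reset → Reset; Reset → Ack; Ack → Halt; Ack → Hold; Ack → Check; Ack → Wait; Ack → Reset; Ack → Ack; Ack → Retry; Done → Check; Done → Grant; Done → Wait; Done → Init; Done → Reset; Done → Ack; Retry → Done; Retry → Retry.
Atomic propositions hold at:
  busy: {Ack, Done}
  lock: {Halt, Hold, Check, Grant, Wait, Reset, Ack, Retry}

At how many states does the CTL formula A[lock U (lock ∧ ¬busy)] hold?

Sat(¬busy) = {Halt, Hold, Check, Grant, Wait, Init, Reset, Retry}
Sat(lock ∧ ¬busy) = {Halt, Hold, Check, Grant, Wait, Reset, Retry}
A[lock U (lock ∧ ¬busy)]: least fixpoint, start Z0 = Sat((lock ∧ ¬busy)) = {Halt, Hold, Check, Grant, Wait, Reset, Retry}, add states in Sat(lock) with every successor in Z. Already a fixed point.
Sat(A[lock U (lock ∧ ¬busy)]) = {Halt, Hold, Check, Grant, Wait, Reset, Retry}
|Sat(A[lock U (lock ∧ ¬busy)])| = |{Halt, Hold, Check, Grant, Wait, Reset, Retry}| = 7.

7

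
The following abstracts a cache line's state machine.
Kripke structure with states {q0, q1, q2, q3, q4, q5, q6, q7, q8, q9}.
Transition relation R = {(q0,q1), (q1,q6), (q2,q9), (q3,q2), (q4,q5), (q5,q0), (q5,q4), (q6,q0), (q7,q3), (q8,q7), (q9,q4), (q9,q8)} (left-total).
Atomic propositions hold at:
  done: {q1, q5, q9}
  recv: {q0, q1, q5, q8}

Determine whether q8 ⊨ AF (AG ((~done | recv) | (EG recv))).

No

Sat(~done) = {q0, q2, q3, q4, q6, q7, q8}
Sat(~done | recv) = {q0, q1, q2, q3, q4, q5, q6, q7, q8}
EG recv: greatest fixpoint, start Z0 = {q0, q1, q5, q8}, keep only states in Sat with some successor in Z. Z1 = {q0, q5}; Z2 = {q5}; Z3 = ∅; fixed.
Sat(EG recv) = ∅
Sat((~done | recv) | (EG recv)) = {q0, q1, q2, q3, q4, q5, q6, q7, q8}
AG ((~done | recv) | (EG recv)): greatest fixpoint, start Z0 = {q0, q1, q2, q3, q4, q5, q6, q7, q8}, keep only states in Sat with every successor in Z. Z1 = {q0, q1, q3, q4, q5, q6, q7, q8}; Z2 = {q0, q1, q4, q5, q6, q7, q8}; Z3 = {q0, q1, q4, q5, q6, q8}; Z4 = {q0, q1, q4, q5, q6}; fixed.
Sat(AG ((~done | recv) | (EG recv))) = {q0, q1, q4, q5, q6}
AF (AG ((~done | recv) | (EG recv))): least fixpoint, start Z0 = {q0, q1, q4, q5, q6}, add states with every successor in Z. Already a fixed point.
Sat(AF (AG ((~done | recv) | (EG recv)))) = {q0, q1, q4, q5, q6}
q8 ∉ Sat(AF (AG ((~done | recv) | (EG recv)))) = {q0, q1, q4, q5, q6}, so the formula does not hold at q8.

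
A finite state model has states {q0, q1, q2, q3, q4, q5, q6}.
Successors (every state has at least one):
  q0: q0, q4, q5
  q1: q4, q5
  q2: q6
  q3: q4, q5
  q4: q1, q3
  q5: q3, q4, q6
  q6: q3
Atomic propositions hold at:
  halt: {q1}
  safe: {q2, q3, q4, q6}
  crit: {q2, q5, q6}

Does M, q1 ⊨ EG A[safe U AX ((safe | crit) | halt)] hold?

Sat(safe | crit) = {q2, q3, q4, q5, q6}
Sat((safe | crit) | halt) = {q1, q2, q3, q4, q5, q6}
Sat(AX ((safe | crit) | halt)) = {s : every successor in {q1, q2, q3, q4, q5, q6}} = {q1, q2, q3, q4, q5, q6}
A[safe U AX ((safe | crit) | halt)]: least fixpoint, start Z0 = Sat(AX ((safe | crit) | halt)) = {q1, q2, q3, q4, q5, q6}, add states in Sat(safe) with every successor in Z. Already a fixed point.
Sat(A[safe U AX ((safe | crit) | halt)]) = {q1, q2, q3, q4, q5, q6}
EG A[safe U AX ((safe | crit) | halt)]: greatest fixpoint, start Z0 = {q1, q2, q3, q4, q5, q6}, keep only states in Sat with some successor in Z. Already a fixed point.
Sat(EG A[safe U AX ((safe | crit) | halt)]) = {q1, q2, q3, q4, q5, q6}
q1 ∈ Sat(EG A[safe U AX ((safe | crit) | halt)]) = {q1, q2, q3, q4, q5, q6}, so the formula holds at q1.

Yes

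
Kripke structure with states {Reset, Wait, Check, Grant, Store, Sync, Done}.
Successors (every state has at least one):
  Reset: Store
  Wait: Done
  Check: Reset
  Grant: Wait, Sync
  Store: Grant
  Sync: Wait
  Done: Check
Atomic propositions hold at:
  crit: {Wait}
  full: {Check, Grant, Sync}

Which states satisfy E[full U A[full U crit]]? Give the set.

{Wait, Grant, Sync}

A[full U crit]: least fixpoint, start Z0 = Sat(crit) = {Wait}, add states in Sat(full) with every successor in Z. Z1 = {Wait, Sync}; Z2 = {Wait, Grant, Sync}; fixed.
Sat(A[full U crit]) = {Wait, Grant, Sync}
E[full U A[full U crit]]: least fixpoint, start Z0 = Sat(A[full U crit]) = {Wait, Grant, Sync}, add states in Sat(full) with some successor in Z. Already a fixed point.
Sat(E[full U A[full U crit]]) = {Wait, Grant, Sync}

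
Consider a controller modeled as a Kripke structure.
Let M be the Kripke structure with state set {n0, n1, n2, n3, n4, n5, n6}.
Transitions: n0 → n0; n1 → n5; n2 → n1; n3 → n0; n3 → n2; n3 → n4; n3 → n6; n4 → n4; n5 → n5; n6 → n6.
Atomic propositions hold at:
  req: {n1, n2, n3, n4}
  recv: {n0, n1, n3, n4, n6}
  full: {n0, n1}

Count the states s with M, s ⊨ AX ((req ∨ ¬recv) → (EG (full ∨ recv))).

Sat(¬recv) = {n2, n5}
Sat(req ∨ ¬recv) = {n1, n2, n3, n4, n5}
Sat(full ∨ recv) = {n0, n1, n3, n4, n6}
EG (full ∨ recv): greatest fixpoint, start Z0 = {n0, n1, n3, n4, n6}, keep only states in Sat with some successor in Z. Z1 = {n0, n3, n4, n6}; fixed.
Sat(EG (full ∨ recv)) = {n0, n3, n4, n6}
Sat((req ∨ ¬recv) → (EG (full ∨ recv))) = {n0, n3, n4, n6}
Sat(AX ((req ∨ ¬recv) → (EG (full ∨ recv)))) = {s : every successor in {n0, n3, n4, n6}} = {n0, n4, n6}
|Sat(AX ((req ∨ ¬recv) → (EG (full ∨ recv))))| = |{n0, n4, n6}| = 3.

3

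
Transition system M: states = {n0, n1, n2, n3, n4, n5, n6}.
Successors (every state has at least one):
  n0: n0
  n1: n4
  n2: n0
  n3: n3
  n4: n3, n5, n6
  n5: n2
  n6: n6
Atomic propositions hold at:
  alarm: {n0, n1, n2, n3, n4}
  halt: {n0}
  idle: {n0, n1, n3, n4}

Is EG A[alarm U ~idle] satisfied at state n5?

No

Sat(~idle) = {n2, n5, n6}
A[alarm U ~idle]: least fixpoint, start Z0 = Sat(~idle) = {n2, n5, n6}, add states in Sat(alarm) with every successor in Z. Already a fixed point.
Sat(A[alarm U ~idle]) = {n2, n5, n6}
EG A[alarm U ~idle]: greatest fixpoint, start Z0 = {n2, n5, n6}, keep only states in Sat with some successor in Z. Z1 = {n5, n6}; Z2 = {n6}; fixed.
Sat(EG A[alarm U ~idle]) = {n6}
n5 ∉ Sat(EG A[alarm U ~idle]) = {n6}, so the formula does not hold at n5.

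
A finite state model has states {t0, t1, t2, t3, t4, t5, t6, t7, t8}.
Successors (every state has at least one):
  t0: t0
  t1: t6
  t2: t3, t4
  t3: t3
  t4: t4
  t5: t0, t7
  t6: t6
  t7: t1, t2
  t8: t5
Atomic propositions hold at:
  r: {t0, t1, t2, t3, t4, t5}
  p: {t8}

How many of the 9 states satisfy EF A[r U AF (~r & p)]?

Sat(~r) = {t6, t7, t8}
Sat(~r & p) = {t8}
AF (~r & p): least fixpoint, start Z0 = {t8}, add states with every successor in Z. Already a fixed point.
Sat(AF (~r & p)) = {t8}
A[r U AF (~r & p)]: least fixpoint, start Z0 = Sat(AF (~r & p)) = {t8}, add states in Sat(r) with every successor in Z. Already a fixed point.
Sat(A[r U AF (~r & p)]) = {t8}
EF A[r U AF (~r & p)]: least fixpoint, start Z0 = {t8}, add states with some successor in Z. Already a fixed point.
Sat(EF A[r U AF (~r & p)]) = {t8}
|Sat(EF A[r U AF (~r & p)])| = |{t8}| = 1.

1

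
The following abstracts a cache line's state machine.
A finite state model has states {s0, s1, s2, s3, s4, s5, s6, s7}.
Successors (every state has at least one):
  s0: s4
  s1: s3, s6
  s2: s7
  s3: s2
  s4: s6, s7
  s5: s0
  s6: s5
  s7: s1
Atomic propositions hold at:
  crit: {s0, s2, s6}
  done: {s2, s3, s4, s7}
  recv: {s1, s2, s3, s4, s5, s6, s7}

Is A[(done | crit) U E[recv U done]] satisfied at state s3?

Sat(done | crit) = {s0, s2, s3, s4, s6, s7}
E[recv U done]: least fixpoint, start Z0 = Sat(done) = {s2, s3, s4, s7}, add states in Sat(recv) with some successor in Z. Z1 = {s1, s2, s3, s4, s7}; fixed.
Sat(E[recv U done]) = {s1, s2, s3, s4, s7}
A[(done | crit) U E[recv U done]]: least fixpoint, start Z0 = Sat(E[recv U done]) = {s1, s2, s3, s4, s7}, add states in Sat(done | crit) with every successor in Z. Z1 = {s0, s1, s2, s3, s4, s7}; fixed.
Sat(A[(done | crit) U E[recv U done]]) = {s0, s1, s2, s3, s4, s7}
s3 ∈ Sat(A[(done | crit) U E[recv U done]]) = {s0, s1, s2, s3, s4, s7}, so the formula holds at s3.

Yes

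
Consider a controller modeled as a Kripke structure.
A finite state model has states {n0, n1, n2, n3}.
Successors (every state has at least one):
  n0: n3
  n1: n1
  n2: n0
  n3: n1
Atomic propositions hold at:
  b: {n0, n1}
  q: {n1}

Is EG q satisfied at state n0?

No

EG q: greatest fixpoint, start Z0 = {n1}, keep only states in Sat with some successor in Z. Already a fixed point.
Sat(EG q) = {n1}
n0 ∉ Sat(EG q) = {n1}, so the formula does not hold at n0.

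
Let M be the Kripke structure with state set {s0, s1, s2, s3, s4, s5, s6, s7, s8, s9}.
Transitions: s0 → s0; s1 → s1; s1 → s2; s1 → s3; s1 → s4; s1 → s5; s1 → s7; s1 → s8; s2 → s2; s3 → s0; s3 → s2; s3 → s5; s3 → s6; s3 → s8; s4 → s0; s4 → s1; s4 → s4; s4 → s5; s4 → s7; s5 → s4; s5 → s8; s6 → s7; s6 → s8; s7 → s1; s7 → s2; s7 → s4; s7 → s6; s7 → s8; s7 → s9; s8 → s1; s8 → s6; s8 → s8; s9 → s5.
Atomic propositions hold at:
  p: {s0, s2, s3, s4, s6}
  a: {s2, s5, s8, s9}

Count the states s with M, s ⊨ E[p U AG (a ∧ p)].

2

Sat(a ∧ p) = {s2}
AG (a ∧ p): greatest fixpoint, start Z0 = {s2}, keep only states in Sat with every successor in Z. Already a fixed point.
Sat(AG (a ∧ p)) = {s2}
E[p U AG (a ∧ p)]: least fixpoint, start Z0 = Sat(AG (a ∧ p)) = {s2}, add states in Sat(p) with some successor in Z. Z1 = {s2, s3}; fixed.
Sat(E[p U AG (a ∧ p)]) = {s2, s3}
|Sat(E[p U AG (a ∧ p)])| = |{s2, s3}| = 2.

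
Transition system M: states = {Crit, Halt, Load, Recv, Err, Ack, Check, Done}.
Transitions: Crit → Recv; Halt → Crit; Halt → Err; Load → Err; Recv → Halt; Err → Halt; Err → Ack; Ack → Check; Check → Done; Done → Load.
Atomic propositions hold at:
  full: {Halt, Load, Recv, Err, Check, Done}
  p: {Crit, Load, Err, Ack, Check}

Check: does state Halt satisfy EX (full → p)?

Yes

Sat(full → p) = {Crit, Load, Err, Ack, Check}
Sat(EX (full → p)) = {s : some successor in {Crit, Load, Err, Ack, Check}} = {Halt, Load, Err, Ack, Done}
Halt ∈ Sat(EX (full → p)) = {Halt, Load, Err, Ack, Done}, so the formula holds at Halt.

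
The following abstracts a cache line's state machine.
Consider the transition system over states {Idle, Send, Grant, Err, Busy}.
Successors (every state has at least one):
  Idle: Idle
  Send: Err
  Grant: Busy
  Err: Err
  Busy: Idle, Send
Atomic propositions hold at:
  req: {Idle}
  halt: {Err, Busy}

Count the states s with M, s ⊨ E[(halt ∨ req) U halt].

Sat(halt ∨ req) = {Idle, Err, Busy}
E[(halt ∨ req) U halt]: least fixpoint, start Z0 = Sat(halt) = {Err, Busy}, add states in Sat(halt ∨ req) with some successor in Z. Already a fixed point.
Sat(E[(halt ∨ req) U halt]) = {Err, Busy}
|Sat(E[(halt ∨ req) U halt])| = |{Err, Busy}| = 2.

2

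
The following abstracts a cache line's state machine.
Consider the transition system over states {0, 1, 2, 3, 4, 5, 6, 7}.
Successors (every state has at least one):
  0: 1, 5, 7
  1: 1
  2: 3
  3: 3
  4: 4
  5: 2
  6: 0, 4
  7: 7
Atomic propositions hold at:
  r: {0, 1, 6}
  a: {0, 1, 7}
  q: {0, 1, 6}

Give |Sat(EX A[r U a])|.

4

A[r U a]: least fixpoint, start Z0 = Sat(a) = {0, 1, 7}, add states in Sat(r) with every successor in Z. Already a fixed point.
Sat(A[r U a]) = {0, 1, 7}
Sat(EX A[r U a]) = {s : some successor in {0, 1, 7}} = {0, 1, 6, 7}
|Sat(EX A[r U a])| = |{0, 1, 6, 7}| = 4.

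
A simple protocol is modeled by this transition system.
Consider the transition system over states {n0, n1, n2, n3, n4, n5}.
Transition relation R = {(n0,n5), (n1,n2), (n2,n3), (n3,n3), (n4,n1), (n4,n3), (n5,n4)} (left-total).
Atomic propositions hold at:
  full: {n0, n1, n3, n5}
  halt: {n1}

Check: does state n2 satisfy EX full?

Sat(EX full) = {s : some successor in {n0, n1, n3, n5}} = {n0, n2, n3, n4}
n2 ∈ Sat(EX full) = {n0, n2, n3, n4}, so the formula holds at n2.

Yes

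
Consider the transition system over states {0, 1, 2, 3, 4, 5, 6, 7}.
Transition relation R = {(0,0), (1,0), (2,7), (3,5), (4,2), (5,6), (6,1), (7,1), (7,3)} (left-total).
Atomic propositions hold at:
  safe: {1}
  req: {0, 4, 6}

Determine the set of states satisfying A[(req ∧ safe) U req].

Sat(req ∧ safe) = ∅
A[(req ∧ safe) U req]: least fixpoint, start Z0 = Sat(req) = {0, 4, 6}, add states in Sat(req ∧ safe) with every successor in Z. Already a fixed point.
Sat(A[(req ∧ safe) U req]) = {0, 4, 6}

{0, 4, 6}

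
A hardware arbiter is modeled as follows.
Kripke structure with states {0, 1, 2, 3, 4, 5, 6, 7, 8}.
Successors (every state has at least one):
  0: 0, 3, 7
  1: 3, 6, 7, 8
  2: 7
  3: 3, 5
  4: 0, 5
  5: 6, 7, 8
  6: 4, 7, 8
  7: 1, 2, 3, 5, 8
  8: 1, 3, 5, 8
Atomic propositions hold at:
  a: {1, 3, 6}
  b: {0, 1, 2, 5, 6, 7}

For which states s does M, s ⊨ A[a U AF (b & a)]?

{1, 6}

Sat(b & a) = {1, 6}
AF (b & a): least fixpoint, start Z0 = {1, 6}, add states with every successor in Z. Already a fixed point.
Sat(AF (b & a)) = {1, 6}
A[a U AF (b & a)]: least fixpoint, start Z0 = Sat(AF (b & a)) = {1, 6}, add states in Sat(a) with every successor in Z. Already a fixed point.
Sat(A[a U AF (b & a)]) = {1, 6}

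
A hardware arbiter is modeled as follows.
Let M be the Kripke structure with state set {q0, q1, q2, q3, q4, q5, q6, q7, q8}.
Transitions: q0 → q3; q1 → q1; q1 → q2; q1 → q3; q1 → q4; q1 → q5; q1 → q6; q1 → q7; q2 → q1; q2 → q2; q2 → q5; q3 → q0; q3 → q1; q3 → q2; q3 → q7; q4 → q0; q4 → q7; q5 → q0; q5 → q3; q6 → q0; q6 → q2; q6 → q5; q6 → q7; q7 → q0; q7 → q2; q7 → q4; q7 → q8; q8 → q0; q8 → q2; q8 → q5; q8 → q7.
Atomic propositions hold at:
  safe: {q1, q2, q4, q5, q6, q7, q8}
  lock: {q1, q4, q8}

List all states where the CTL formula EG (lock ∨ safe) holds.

{q1, q2, q4, q6, q7, q8}

Sat(lock ∨ safe) = {q1, q2, q4, q5, q6, q7, q8}
EG (lock ∨ safe): greatest fixpoint, start Z0 = {q1, q2, q4, q5, q6, q7, q8}, keep only states in Sat with some successor in Z. Z1 = {q1, q2, q4, q6, q7, q8}; fixed.
Sat(EG (lock ∨ safe)) = {q1, q2, q4, q6, q7, q8}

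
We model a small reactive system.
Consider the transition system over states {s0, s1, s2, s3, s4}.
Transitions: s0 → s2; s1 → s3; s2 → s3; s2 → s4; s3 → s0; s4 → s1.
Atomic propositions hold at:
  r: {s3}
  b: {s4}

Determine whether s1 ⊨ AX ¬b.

Sat(¬b) = {s0, s1, s2, s3}
Sat(AX ¬b) = {s : every successor in {s0, s1, s2, s3}} = {s0, s1, s3, s4}
s1 ∈ Sat(AX ¬b) = {s0, s1, s3, s4}, so the formula holds at s1.

Yes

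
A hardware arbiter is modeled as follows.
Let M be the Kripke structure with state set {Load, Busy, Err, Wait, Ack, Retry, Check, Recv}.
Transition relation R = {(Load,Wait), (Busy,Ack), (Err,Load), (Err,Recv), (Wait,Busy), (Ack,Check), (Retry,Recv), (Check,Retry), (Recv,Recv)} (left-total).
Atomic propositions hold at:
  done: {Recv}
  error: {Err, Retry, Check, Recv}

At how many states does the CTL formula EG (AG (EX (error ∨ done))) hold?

Sat(error ∨ done) = {Err, Retry, Check, Recv}
Sat(EX (error ∨ done)) = {s : some successor in {Err, Retry, Check, Recv}} = {Err, Ack, Retry, Check, Recv}
AG (EX (error ∨ done)): greatest fixpoint, start Z0 = {Err, Ack, Retry, Check, Recv}, keep only states in Sat with every successor in Z. Z1 = {Ack, Retry, Check, Recv}; fixed.
Sat(AG (EX (error ∨ done))) = {Ack, Retry, Check, Recv}
EG (AG (EX (error ∨ done))): greatest fixpoint, start Z0 = {Ack, Retry, Check, Recv}, keep only states in Sat with some successor in Z. Already a fixed point.
Sat(EG (AG (EX (error ∨ done)))) = {Ack, Retry, Check, Recv}
|Sat(EG (AG (EX (error ∨ done))))| = |{Ack, Retry, Check, Recv}| = 4.

4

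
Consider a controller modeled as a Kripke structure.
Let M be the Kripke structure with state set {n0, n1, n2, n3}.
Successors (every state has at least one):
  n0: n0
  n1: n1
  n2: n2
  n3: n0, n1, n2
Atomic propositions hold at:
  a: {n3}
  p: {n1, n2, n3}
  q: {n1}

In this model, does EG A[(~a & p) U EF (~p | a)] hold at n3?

Yes

Sat(~a) = {n0, n1, n2}
Sat(~a & p) = {n1, n2}
Sat(~p) = {n0}
Sat(~p | a) = {n0, n3}
EF (~p | a): least fixpoint, start Z0 = {n0, n3}, add states with some successor in Z. Already a fixed point.
Sat(EF (~p | a)) = {n0, n3}
A[(~a & p) U EF (~p | a)]: least fixpoint, start Z0 = Sat(EF (~p | a)) = {n0, n3}, add states in Sat(~a & p) with every successor in Z. Already a fixed point.
Sat(A[(~a & p) U EF (~p | a)]) = {n0, n3}
EG A[(~a & p) U EF (~p | a)]: greatest fixpoint, start Z0 = {n0, n3}, keep only states in Sat with some successor in Z. Already a fixed point.
Sat(EG A[(~a & p) U EF (~p | a)]) = {n0, n3}
n3 ∈ Sat(EG A[(~a & p) U EF (~p | a)]) = {n0, n3}, so the formula holds at n3.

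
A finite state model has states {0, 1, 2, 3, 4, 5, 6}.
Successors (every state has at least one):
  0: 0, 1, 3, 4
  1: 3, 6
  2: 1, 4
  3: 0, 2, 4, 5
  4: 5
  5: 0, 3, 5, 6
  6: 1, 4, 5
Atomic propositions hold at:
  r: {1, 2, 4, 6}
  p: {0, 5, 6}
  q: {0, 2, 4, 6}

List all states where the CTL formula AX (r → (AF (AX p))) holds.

Sat(AX p) = {s : every successor in {0, 5, 6}} = {4}
AF (AX p): least fixpoint, start Z0 = {4}, add states with every successor in Z. Already a fixed point.
Sat(AF (AX p)) = {4}
Sat(r → (AF (AX p))) = {0, 3, 4, 5}
Sat(AX (r → (AF (AX p)))) = {s : every successor in {0, 3, 4, 5}} = {4}

{4}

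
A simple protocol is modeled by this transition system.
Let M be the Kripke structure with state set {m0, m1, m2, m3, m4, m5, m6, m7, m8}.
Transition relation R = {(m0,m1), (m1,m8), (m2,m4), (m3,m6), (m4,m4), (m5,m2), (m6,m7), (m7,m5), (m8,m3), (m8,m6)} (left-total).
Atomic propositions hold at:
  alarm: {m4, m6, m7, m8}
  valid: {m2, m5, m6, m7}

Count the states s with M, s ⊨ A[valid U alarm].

A[valid U alarm]: least fixpoint, start Z0 = Sat(alarm) = {m4, m6, m7, m8}, add states in Sat(valid) with every successor in Z. Z1 = {m2, m4, m6, m7, m8}; Z2 = {m2, m4, m5, m6, m7, m8}; fixed.
Sat(A[valid U alarm]) = {m2, m4, m5, m6, m7, m8}
|Sat(A[valid U alarm])| = |{m2, m4, m5, m6, m7, m8}| = 6.

6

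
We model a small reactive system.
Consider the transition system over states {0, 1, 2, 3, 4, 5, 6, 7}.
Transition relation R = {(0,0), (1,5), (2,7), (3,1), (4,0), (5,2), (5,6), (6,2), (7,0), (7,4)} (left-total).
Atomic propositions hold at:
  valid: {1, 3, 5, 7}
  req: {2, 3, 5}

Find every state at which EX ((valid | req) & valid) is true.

{1, 2, 3}

Sat(valid | req) = {1, 2, 3, 5, 7}
Sat((valid | req) & valid) = {1, 3, 5, 7}
Sat(EX ((valid | req) & valid)) = {s : some successor in {1, 3, 5, 7}} = {1, 2, 3}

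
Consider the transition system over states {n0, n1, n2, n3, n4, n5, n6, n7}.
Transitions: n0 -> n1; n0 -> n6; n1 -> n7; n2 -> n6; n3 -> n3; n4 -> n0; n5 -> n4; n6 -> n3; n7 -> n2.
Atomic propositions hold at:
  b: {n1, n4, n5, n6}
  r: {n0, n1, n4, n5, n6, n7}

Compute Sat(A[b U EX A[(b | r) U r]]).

Sat(b | r) = {n0, n1, n4, n5, n6, n7}
A[(b | r) U r]: least fixpoint, start Z0 = Sat(r) = {n0, n1, n4, n5, n6, n7}, add states in Sat(b | r) with every successor in Z. Already a fixed point.
Sat(A[(b | r) U r]) = {n0, n1, n4, n5, n6, n7}
Sat(EX A[(b | r) U r]) = {s : some successor in {n0, n1, n4, n5, n6, n7}} = {n0, n1, n2, n4, n5}
A[b U EX A[(b | r) U r]]: least fixpoint, start Z0 = Sat(EX A[(b | r) U r]) = {n0, n1, n2, n4, n5}, add states in Sat(b) with every successor in Z. Already a fixed point.
Sat(A[b U EX A[(b | r) U r]]) = {n0, n1, n2, n4, n5}

{n0, n1, n2, n4, n5}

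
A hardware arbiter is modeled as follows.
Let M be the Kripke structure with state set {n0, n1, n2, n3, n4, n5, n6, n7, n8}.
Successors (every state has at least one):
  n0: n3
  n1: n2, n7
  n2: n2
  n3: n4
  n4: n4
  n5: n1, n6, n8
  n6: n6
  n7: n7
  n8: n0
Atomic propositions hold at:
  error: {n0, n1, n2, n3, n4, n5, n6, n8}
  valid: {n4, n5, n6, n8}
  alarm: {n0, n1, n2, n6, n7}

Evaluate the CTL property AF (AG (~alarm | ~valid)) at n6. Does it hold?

No

Sat(~alarm) = {n3, n4, n5, n8}
Sat(~valid) = {n0, n1, n2, n3, n7}
Sat(~alarm | ~valid) = {n0, n1, n2, n3, n4, n5, n7, n8}
AG (~alarm | ~valid): greatest fixpoint, start Z0 = {n0, n1, n2, n3, n4, n5, n7, n8}, keep only states in Sat with every successor in Z. Z1 = {n0, n1, n2, n3, n4, n7, n8}; fixed.
Sat(AG (~alarm | ~valid)) = {n0, n1, n2, n3, n4, n7, n8}
AF (AG (~alarm | ~valid)): least fixpoint, start Z0 = {n0, n1, n2, n3, n4, n7, n8}, add states with every successor in Z. Already a fixed point.
Sat(AF (AG (~alarm | ~valid))) = {n0, n1, n2, n3, n4, n7, n8}
n6 ∉ Sat(AF (AG (~alarm | ~valid))) = {n0, n1, n2, n3, n4, n7, n8}, so the formula does not hold at n6.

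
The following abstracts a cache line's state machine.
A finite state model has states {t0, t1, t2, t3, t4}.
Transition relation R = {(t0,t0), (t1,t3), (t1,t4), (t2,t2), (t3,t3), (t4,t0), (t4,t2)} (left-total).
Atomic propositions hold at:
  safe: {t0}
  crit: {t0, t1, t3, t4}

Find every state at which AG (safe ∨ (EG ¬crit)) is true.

Sat(¬crit) = {t2}
EG ¬crit: greatest fixpoint, start Z0 = {t2}, keep only states in Sat with some successor in Z. Already a fixed point.
Sat(EG ¬crit) = {t2}
Sat(safe ∨ (EG ¬crit)) = {t0, t2}
AG (safe ∨ (EG ¬crit)): greatest fixpoint, start Z0 = {t0, t2}, keep only states in Sat with every successor in Z. Already a fixed point.
Sat(AG (safe ∨ (EG ¬crit))) = {t0, t2}

{t0, t2}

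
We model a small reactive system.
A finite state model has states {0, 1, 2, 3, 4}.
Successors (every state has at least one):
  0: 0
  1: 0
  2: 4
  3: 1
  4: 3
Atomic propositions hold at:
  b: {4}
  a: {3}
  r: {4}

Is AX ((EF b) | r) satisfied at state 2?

Yes

EF b: least fixpoint, start Z0 = {4}, add states with some successor in Z. Z1 = {2, 4}; fixed.
Sat(EF b) = {2, 4}
Sat((EF b) | r) = {2, 4}
Sat(AX ((EF b) | r)) = {s : every successor in {2, 4}} = {2}
2 ∈ Sat(AX ((EF b) | r)) = {2}, so the formula holds at 2.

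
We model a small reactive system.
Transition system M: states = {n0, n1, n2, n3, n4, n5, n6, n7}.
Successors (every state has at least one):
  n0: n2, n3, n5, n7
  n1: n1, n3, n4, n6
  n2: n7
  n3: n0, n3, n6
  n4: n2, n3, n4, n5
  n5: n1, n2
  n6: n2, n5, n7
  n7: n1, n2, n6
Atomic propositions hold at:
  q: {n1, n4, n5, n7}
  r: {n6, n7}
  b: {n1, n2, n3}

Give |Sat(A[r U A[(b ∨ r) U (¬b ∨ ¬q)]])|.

Sat(b ∨ r) = {n1, n2, n3, n6, n7}
Sat(¬b) = {n0, n4, n5, n6, n7}
Sat(¬q) = {n0, n2, n3, n6}
Sat(¬b ∨ ¬q) = {n0, n2, n3, n4, n5, n6, n7}
A[(b ∨ r) U (¬b ∨ ¬q)]: least fixpoint, start Z0 = Sat((¬b ∨ ¬q)) = {n0, n2, n3, n4, n5, n6, n7}, add states in Sat(b ∨ r) with every successor in Z. Already a fixed point.
Sat(A[(b ∨ r) U (¬b ∨ ¬q)]) = {n0, n2, n3, n4, n5, n6, n7}
A[r U A[(b ∨ r) U (¬b ∨ ¬q)]]: least fixpoint, start Z0 = Sat(A[(b ∨ r) U (¬b ∨ ¬q)]) = {n0, n2, n3, n4, n5, n6, n7}, add states in Sat(r) with every successor in Z. Already a fixed point.
Sat(A[r U A[(b ∨ r) U (¬b ∨ ¬q)]]) = {n0, n2, n3, n4, n5, n6, n7}
|Sat(A[r U A[(b ∨ r) U (¬b ∨ ¬q)]])| = |{n0, n2, n3, n4, n5, n6, n7}| = 7.

7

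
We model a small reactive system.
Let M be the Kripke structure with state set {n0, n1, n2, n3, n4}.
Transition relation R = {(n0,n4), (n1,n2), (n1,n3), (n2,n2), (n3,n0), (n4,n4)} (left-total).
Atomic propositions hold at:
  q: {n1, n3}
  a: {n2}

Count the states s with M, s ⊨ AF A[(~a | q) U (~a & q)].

Sat(~a) = {n0, n1, n3, n4}
Sat(~a | q) = {n0, n1, n3, n4}
Sat(~a & q) = {n1, n3}
A[(~a | q) U (~a & q)]: least fixpoint, start Z0 = Sat((~a & q)) = {n1, n3}, add states in Sat(~a | q) with every successor in Z. Already a fixed point.
Sat(A[(~a | q) U (~a & q)]) = {n1, n3}
AF A[(~a | q) U (~a & q)]: least fixpoint, start Z0 = {n1, n3}, add states with every successor in Z. Already a fixed point.
Sat(AF A[(~a | q) U (~a & q)]) = {n1, n3}
|Sat(AF A[(~a | q) U (~a & q)])| = |{n1, n3}| = 2.

2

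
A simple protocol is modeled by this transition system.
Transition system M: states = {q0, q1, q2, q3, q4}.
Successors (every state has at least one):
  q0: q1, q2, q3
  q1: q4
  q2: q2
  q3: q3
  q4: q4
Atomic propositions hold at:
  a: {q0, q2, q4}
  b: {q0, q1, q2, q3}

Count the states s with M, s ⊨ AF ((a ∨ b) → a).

4

Sat(a ∨ b) = {q0, q1, q2, q3, q4}
Sat((a ∨ b) → a) = {q0, q2, q4}
AF ((a ∨ b) → a): least fixpoint, start Z0 = {q0, q2, q4}, add states with every successor in Z. Z1 = {q0, q1, q2, q4}; fixed.
Sat(AF ((a ∨ b) → a)) = {q0, q1, q2, q4}
|Sat(AF ((a ∨ b) → a))| = |{q0, q1, q2, q4}| = 4.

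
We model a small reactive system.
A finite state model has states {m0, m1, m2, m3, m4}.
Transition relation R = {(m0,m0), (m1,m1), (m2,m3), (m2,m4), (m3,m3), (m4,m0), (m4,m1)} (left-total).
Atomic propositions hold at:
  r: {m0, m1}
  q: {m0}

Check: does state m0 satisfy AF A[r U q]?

A[r U q]: least fixpoint, start Z0 = Sat(q) = {m0}, add states in Sat(r) with every successor in Z. Already a fixed point.
Sat(A[r U q]) = {m0}
AF A[r U q]: least fixpoint, start Z0 = {m0}, add states with every successor in Z. Already a fixed point.
Sat(AF A[r U q]) = {m0}
m0 ∈ Sat(AF A[r U q]) = {m0}, so the formula holds at m0.

Yes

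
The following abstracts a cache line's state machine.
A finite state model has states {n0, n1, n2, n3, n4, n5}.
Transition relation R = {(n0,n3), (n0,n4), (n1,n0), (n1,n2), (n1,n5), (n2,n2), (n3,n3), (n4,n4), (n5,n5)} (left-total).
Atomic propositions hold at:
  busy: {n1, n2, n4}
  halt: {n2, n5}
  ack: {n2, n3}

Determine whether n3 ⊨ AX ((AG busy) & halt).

AG busy: greatest fixpoint, start Z0 = {n1, n2, n4}, keep only states in Sat with every successor in Z. Z1 = {n2, n4}; fixed.
Sat(AG busy) = {n2, n4}
Sat((AG busy) & halt) = {n2}
Sat(AX ((AG busy) & halt)) = {s : every successor in {n2}} = {n2}
n3 ∉ Sat(AX ((AG busy) & halt)) = {n2}, so the formula does not hold at n3.

No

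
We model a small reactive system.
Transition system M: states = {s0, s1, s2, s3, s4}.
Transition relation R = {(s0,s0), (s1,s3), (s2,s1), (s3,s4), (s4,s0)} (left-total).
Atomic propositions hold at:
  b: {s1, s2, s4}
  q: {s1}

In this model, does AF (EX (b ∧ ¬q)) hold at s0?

Sat(¬q) = {s0, s2, s3, s4}
Sat(b ∧ ¬q) = {s2, s4}
Sat(EX (b ∧ ¬q)) = {s : some successor in {s2, s4}} = {s3}
AF (EX (b ∧ ¬q)): least fixpoint, start Z0 = {s3}, add states with every successor in Z. Z1 = {s1, s3}; Z2 = {s1, s2, s3}; fixed.
Sat(AF (EX (b ∧ ¬q))) = {s1, s2, s3}
s0 ∉ Sat(AF (EX (b ∧ ¬q))) = {s1, s2, s3}, so the formula does not hold at s0.

No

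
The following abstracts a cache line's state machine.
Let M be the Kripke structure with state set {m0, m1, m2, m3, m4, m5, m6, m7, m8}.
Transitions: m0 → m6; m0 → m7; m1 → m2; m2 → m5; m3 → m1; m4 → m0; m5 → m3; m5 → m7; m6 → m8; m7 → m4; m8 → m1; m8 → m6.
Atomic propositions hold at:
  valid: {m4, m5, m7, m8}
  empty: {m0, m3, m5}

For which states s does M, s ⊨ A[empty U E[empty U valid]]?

E[empty U valid]: least fixpoint, start Z0 = Sat(valid) = {m4, m5, m7, m8}, add states in Sat(empty) with some successor in Z. Z1 = {m0, m4, m5, m7, m8}; fixed.
Sat(E[empty U valid]) = {m0, m4, m5, m7, m8}
A[empty U E[empty U valid]]: least fixpoint, start Z0 = Sat(E[empty U valid]) = {m0, m4, m5, m7, m8}, add states in Sat(empty) with every successor in Z. Already a fixed point.
Sat(A[empty U E[empty U valid]]) = {m0, m4, m5, m7, m8}

{m0, m4, m5, m7, m8}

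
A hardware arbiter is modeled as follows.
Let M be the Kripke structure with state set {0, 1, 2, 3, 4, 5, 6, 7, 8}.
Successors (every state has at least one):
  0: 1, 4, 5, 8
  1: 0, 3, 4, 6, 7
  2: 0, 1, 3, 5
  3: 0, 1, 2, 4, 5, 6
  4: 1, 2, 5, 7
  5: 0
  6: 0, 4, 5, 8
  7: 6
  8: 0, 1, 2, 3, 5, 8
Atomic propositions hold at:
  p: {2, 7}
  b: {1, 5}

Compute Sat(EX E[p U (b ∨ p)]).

Sat(b ∨ p) = {1, 2, 5, 7}
E[p U (b ∨ p)]: least fixpoint, start Z0 = Sat((b ∨ p)) = {1, 2, 5, 7}, add states in Sat(p) with some successor in Z. Already a fixed point.
Sat(E[p U (b ∨ p)]) = {1, 2, 5, 7}
Sat(EX E[p U (b ∨ p)]) = {s : some successor in {1, 2, 5, 7}} = {0, 1, 2, 3, 4, 6, 8}

{0, 1, 2, 3, 4, 6, 8}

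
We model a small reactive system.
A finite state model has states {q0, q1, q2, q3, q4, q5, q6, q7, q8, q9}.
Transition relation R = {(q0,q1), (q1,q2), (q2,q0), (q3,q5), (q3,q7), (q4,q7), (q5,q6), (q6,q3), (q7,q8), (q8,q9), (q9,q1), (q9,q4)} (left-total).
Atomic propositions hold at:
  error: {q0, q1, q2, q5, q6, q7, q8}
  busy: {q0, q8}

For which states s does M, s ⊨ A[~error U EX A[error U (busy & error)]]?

Sat(~error) = {q3, q4, q9}
Sat(busy & error) = {q0, q8}
A[error U (busy & error)]: least fixpoint, start Z0 = Sat((busy & error)) = {q0, q8}, add states in Sat(error) with every successor in Z. Z1 = {q0, q2, q7, q8}; Z2 = {q0, q1, q2, q7, q8}; fixed.
Sat(A[error U (busy & error)]) = {q0, q1, q2, q7, q8}
Sat(EX A[error U (busy & error)]) = {s : some successor in {q0, q1, q2, q7, q8}} = {q0, q1, q2, q3, q4, q7, q9}
A[~error U EX A[error U (busy & error)]]: least fixpoint, start Z0 = Sat(EX A[error U (busy & error)]) = {q0, q1, q2, q3, q4, q7, q9}, add states in Sat(~error) with every successor in Z. Already a fixed point.
Sat(A[~error U EX A[error U (busy & error)]]) = {q0, q1, q2, q3, q4, q7, q9}

{q0, q1, q2, q3, q4, q7, q9}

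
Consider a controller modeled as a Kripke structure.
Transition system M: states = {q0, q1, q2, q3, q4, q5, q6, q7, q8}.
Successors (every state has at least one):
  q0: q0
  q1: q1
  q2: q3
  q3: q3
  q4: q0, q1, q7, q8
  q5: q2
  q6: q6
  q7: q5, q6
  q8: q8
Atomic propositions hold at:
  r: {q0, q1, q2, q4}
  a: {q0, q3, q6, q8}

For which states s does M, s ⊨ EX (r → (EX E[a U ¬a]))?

{q1, q2, q3, q4, q6, q7, q8}

Sat(¬a) = {q1, q2, q4, q5, q7}
E[a U ¬a]: least fixpoint, start Z0 = Sat(¬a) = {q1, q2, q4, q5, q7}, add states in Sat(a) with some successor in Z. Already a fixed point.
Sat(E[a U ¬a]) = {q1, q2, q4, q5, q7}
Sat(EX E[a U ¬a]) = {s : some successor in {q1, q2, q4, q5, q7}} = {q1, q4, q5, q7}
Sat(r → (EX E[a U ¬a])) = {q1, q3, q4, q5, q6, q7, q8}
Sat(EX (r → (EX E[a U ¬a]))) = {s : some successor in {q1, q3, q4, q5, q6, q7, q8}} = {q1, q2, q3, q4, q6, q7, q8}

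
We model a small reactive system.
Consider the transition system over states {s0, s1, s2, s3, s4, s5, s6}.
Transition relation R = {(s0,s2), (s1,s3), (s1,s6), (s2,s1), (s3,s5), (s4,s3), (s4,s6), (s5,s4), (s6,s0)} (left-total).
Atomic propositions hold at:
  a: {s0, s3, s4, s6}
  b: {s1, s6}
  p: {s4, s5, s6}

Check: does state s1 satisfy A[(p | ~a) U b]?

Sat(~a) = {s1, s2, s5}
Sat(p | ~a) = {s1, s2, s4, s5, s6}
A[(p | ~a) U b]: least fixpoint, start Z0 = Sat(b) = {s1, s6}, add states in Sat(p | ~a) with every successor in Z. Z1 = {s1, s2, s6}; fixed.
Sat(A[(p | ~a) U b]) = {s1, s2, s6}
s1 ∈ Sat(A[(p | ~a) U b]) = {s1, s2, s6}, so the formula holds at s1.

Yes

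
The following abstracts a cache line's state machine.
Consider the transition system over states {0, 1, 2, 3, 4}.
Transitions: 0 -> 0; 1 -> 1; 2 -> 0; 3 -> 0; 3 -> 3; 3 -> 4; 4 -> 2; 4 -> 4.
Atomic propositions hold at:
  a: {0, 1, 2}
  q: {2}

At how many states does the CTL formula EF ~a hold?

2

Sat(~a) = {3, 4}
EF ~a: least fixpoint, start Z0 = {3, 4}, add states with some successor in Z. Already a fixed point.
Sat(EF ~a) = {3, 4}
|Sat(EF ~a)| = |{3, 4}| = 2.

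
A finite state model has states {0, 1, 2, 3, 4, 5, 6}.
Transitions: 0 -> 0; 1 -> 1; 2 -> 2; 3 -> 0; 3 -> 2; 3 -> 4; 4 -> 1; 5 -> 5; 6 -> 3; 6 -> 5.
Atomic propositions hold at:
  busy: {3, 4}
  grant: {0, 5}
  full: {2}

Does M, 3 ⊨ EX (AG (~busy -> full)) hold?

Sat(~busy) = {0, 1, 2, 5, 6}
Sat(~busy -> full) = {2, 3, 4}
AG (~busy -> full): greatest fixpoint, start Z0 = {2, 3, 4}, keep only states in Sat with every successor in Z. Z1 = {2}; fixed.
Sat(AG (~busy -> full)) = {2}
Sat(EX (AG (~busy -> full))) = {s : some successor in {2}} = {2, 3}
3 ∈ Sat(EX (AG (~busy -> full))) = {2, 3}, so the formula holds at 3.

Yes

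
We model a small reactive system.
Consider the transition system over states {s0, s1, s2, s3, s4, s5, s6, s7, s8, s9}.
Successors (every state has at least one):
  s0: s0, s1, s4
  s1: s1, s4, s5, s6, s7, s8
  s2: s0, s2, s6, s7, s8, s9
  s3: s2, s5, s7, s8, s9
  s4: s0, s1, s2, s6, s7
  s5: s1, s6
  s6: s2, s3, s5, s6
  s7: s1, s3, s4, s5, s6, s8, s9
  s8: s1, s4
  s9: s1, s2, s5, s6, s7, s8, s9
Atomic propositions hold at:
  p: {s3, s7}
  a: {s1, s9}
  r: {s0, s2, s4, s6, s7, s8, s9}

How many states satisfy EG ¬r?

Sat(¬r) = {s1, s3, s5}
EG ¬r: greatest fixpoint, start Z0 = {s1, s3, s5}, keep only states in Sat with some successor in Z. Already a fixed point.
Sat(EG ¬r) = {s1, s3, s5}
|Sat(EG ¬r)| = |{s1, s3, s5}| = 3.

3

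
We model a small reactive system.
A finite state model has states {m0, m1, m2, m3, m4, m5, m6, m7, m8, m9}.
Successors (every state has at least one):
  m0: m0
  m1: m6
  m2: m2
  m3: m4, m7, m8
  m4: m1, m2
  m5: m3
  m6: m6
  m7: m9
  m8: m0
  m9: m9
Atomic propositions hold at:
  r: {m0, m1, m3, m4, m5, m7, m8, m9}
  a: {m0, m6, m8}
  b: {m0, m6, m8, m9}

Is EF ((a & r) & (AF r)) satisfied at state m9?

No

Sat(a & r) = {m0, m8}
AF r: least fixpoint, start Z0 = {m0, m1, m3, m4, m5, m7, m8, m9}, add states with every successor in Z. Already a fixed point.
Sat(AF r) = {m0, m1, m3, m4, m5, m7, m8, m9}
Sat((a & r) & (AF r)) = {m0, m8}
EF ((a & r) & (AF r)): least fixpoint, start Z0 = {m0, m8}, add states with some successor in Z. Z1 = {m0, m3, m8}; Z2 = {m0, m3, m5, m8}; fixed.
Sat(EF ((a & r) & (AF r))) = {m0, m3, m5, m8}
m9 ∉ Sat(EF ((a & r) & (AF r))) = {m0, m3, m5, m8}, so the formula does not hold at m9.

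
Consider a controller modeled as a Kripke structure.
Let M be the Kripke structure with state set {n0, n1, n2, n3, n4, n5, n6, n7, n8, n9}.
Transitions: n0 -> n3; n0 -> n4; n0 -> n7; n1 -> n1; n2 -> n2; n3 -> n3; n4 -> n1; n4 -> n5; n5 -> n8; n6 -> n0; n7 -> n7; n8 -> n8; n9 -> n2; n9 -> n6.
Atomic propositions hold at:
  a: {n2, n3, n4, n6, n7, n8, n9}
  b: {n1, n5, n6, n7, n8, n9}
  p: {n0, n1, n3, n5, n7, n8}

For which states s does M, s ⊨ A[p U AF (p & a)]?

{n3, n5, n7, n8}

Sat(p & a) = {n3, n7, n8}
AF (p & a): least fixpoint, start Z0 = {n3, n7, n8}, add states with every successor in Z. Z1 = {n3, n5, n7, n8}; fixed.
Sat(AF (p & a)) = {n3, n5, n7, n8}
A[p U AF (p & a)]: least fixpoint, start Z0 = Sat(AF (p & a)) = {n3, n5, n7, n8}, add states in Sat(p) with every successor in Z. Already a fixed point.
Sat(A[p U AF (p & a)]) = {n3, n5, n7, n8}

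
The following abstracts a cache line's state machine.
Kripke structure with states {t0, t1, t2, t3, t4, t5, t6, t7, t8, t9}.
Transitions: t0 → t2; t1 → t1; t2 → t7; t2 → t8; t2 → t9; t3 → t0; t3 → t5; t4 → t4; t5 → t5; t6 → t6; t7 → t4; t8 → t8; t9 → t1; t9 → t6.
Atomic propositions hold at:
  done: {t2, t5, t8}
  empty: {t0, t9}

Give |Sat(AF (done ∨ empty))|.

Sat(done ∨ empty) = {t0, t2, t5, t8, t9}
AF (done ∨ empty): least fixpoint, start Z0 = {t0, t2, t5, t8, t9}, add states with every successor in Z. Z1 = {t0, t2, t3, t5, t8, t9}; fixed.
Sat(AF (done ∨ empty)) = {t0, t2, t3, t5, t8, t9}
|Sat(AF (done ∨ empty))| = |{t0, t2, t3, t5, t8, t9}| = 6.

6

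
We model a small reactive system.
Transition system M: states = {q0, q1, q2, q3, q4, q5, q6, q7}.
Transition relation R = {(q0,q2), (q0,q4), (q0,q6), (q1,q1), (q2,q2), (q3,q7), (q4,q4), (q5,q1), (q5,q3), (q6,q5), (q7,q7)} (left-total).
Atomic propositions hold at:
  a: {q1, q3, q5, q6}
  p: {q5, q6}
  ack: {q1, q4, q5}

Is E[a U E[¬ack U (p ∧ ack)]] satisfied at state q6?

Sat(¬ack) = {q0, q2, q3, q6, q7}
Sat(p ∧ ack) = {q5}
E[¬ack U (p ∧ ack)]: least fixpoint, start Z0 = Sat((p ∧ ack)) = {q5}, add states in Sat(¬ack) with some successor in Z. Z1 = {q5, q6}; Z2 = {q0, q5, q6}; fixed.
Sat(E[¬ack U (p ∧ ack)]) = {q0, q5, q6}
E[a U E[¬ack U (p ∧ ack)]]: least fixpoint, start Z0 = Sat(E[¬ack U (p ∧ ack)]) = {q0, q5, q6}, add states in Sat(a) with some successor in Z. Already a fixed point.
Sat(E[a U E[¬ack U (p ∧ ack)]]) = {q0, q5, q6}
q6 ∈ Sat(E[a U E[¬ack U (p ∧ ack)]]) = {q0, q5, q6}, so the formula holds at q6.

Yes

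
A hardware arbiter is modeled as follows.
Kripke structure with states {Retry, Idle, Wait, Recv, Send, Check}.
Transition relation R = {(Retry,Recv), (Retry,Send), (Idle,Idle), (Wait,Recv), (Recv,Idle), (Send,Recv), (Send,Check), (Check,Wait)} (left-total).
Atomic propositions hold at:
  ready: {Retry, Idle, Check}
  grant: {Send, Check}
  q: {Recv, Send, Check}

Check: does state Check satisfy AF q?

Yes

AF q: least fixpoint, start Z0 = {Recv, Send, Check}, add states with every successor in Z. Z1 = {Retry, Wait, Recv, Send, Check}; fixed.
Sat(AF q) = {Retry, Wait, Recv, Send, Check}
Check ∈ Sat(AF q) = {Retry, Wait, Recv, Send, Check}, so the formula holds at Check.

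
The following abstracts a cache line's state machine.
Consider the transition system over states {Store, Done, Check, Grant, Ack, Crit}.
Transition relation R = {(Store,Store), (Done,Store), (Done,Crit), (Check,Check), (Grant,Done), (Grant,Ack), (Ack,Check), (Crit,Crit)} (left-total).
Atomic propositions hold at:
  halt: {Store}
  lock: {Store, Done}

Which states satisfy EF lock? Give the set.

EF lock: least fixpoint, start Z0 = {Store, Done}, add states with some successor in Z. Z1 = {Store, Done, Grant}; fixed.
Sat(EF lock) = {Store, Done, Grant}

{Store, Done, Grant}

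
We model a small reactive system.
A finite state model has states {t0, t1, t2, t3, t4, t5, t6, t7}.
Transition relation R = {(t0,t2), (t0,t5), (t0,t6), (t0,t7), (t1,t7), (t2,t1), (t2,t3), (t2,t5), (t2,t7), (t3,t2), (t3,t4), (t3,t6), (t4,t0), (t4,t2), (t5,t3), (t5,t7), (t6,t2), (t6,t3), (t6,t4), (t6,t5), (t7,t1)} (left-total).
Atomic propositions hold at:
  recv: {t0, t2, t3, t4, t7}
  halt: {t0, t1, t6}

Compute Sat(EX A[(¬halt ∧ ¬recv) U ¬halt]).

Sat(¬halt) = {t2, t3, t4, t5, t7}
Sat(¬recv) = {t1, t5, t6}
Sat(¬halt ∧ ¬recv) = {t5}
A[(¬halt ∧ ¬recv) U ¬halt]: least fixpoint, start Z0 = Sat(¬halt) = {t2, t3, t4, t5, t7}, add states in Sat(¬halt ∧ ¬recv) with every successor in Z. Already a fixed point.
Sat(A[(¬halt ∧ ¬recv) U ¬halt]) = {t2, t3, t4, t5, t7}
Sat(EX A[(¬halt ∧ ¬recv) U ¬halt]) = {s : some successor in {t2, t3, t4, t5, t7}} = {t0, t1, t2, t3, t4, t5, t6}

{t0, t1, t2, t3, t4, t5, t6}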